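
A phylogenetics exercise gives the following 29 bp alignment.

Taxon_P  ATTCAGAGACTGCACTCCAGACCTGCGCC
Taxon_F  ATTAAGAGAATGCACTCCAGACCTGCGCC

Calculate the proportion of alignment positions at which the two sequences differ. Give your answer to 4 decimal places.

Differing sites — 4:C/A; 10:C/A.
There are 2 differences over 29 sites, so p = 2/29 = 0.0690.

0.0690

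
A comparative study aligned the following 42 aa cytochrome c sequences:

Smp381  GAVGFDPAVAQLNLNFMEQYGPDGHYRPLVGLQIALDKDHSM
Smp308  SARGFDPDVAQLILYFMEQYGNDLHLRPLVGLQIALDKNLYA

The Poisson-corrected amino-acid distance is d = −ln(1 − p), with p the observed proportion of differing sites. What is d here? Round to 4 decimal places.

0.3365

The sequences differ at positions 1 (G/S), 3 (V/R), 8 (A/D), 13 (N/I), 15 (N/Y), 22 (P/N), 24 (G/L), 26 (Y/L), 39 (D/N), 40 (H/L), 41 (S/Y), 42 (M/A).
p = 12/42 = 0.285714.
d = −ln(1 − 0.285714) = −ln(0.714286) = 0.3365.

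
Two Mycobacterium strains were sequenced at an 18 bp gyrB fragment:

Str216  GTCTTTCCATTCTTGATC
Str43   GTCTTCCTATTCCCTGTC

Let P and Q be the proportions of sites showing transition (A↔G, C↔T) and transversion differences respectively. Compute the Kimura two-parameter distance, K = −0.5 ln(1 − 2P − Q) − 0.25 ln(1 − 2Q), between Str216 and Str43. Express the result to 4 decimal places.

0.5017

Differing sites — 6:T/C (Ti); 8:C/T (Ti); 13:T/C (Ti); 14:T/C (Ti); 15:G/T (Tv); 16:A/G (Ti).
Of the 6 differences, 5 transitions and 1 transversion over 18 sites: P = 5/18 = 0.277778, Q = 1/18 = 0.055556.
d = −0.5·ln(0.388888) − 0.25·ln(0.888888) = −0.5·(-0.944464) − 0.25·(-0.117784) = 0.5017.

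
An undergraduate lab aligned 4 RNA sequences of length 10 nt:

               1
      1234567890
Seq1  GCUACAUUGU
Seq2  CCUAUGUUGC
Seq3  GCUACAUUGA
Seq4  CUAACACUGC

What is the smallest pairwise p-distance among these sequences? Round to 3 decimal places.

0.100

Pairwise Hamming distances:
  Seq1 vs Seq2: 4
  Seq1 vs Seq3: 1
  Seq1 vs Seq4: 5
  Seq2 vs Seq3: 4
  Seq2 vs Seq4: 5
  Seq3 vs Seq4: 5
The smallest is 1 mismatch, between Seq1 and Seq3; p = 1/10 = 0.100.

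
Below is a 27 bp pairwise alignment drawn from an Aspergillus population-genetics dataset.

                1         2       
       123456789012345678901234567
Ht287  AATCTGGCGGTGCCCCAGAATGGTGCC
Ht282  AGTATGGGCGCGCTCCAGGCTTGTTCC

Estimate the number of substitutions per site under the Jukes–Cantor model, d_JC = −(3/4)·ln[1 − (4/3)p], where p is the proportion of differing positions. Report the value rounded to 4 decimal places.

Mismatches occur at site 2 (A/G), site 4 (C/A), site 8 (C/G), site 9 (G/C), site 11 (T/C), site 14 (C/T), site 19 (A/G), site 20 (A/C), site 22 (G/T), site 25 (G/T).
p = 10/27 = 0.370370.
d = −0.75 · ln(1 − (4/3)·0.370370) = −0.75 · ln(0.506173) = −0.75 · (-0.680877) = 0.5107.

0.5107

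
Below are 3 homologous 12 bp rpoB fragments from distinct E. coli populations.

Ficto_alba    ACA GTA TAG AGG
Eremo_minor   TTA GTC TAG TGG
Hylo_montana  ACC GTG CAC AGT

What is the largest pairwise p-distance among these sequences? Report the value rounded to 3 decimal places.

Pairwise Hamming distances:
  Ficto_alba vs Eremo_minor: 4
  Ficto_alba vs Hylo_montana: 5
  Eremo_minor vs Hylo_montana: 8
The largest is 8 mismatches, between Eremo_minor and Hylo_montana; p = 8/12 = 0.667.

0.667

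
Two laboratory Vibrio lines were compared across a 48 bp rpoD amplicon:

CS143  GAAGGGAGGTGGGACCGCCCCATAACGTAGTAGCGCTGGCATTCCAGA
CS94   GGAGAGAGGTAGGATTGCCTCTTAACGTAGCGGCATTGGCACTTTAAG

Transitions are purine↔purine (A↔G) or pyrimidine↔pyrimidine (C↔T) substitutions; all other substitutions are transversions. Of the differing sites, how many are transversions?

The sequences differ at positions 2 (A/G, transition), 5 (G/A, transition), 11 (G/A, transition), 15 (C/T, transition), 16 (C/T, transition), 20 (C/T, transition), 22 (A/T, transversion), 31 (T/C, transition), 32 (A/G, transition), 35 (G/A, transition), 36 (C/T, transition), 42 (T/C, transition), 44 (C/T, transition), 45 (C/T, transition), 47 (G/A, transition), 48 (A/G, transition).
Of the 16 differences, 15 transitions and 1 transversion, so the answer is 1.

1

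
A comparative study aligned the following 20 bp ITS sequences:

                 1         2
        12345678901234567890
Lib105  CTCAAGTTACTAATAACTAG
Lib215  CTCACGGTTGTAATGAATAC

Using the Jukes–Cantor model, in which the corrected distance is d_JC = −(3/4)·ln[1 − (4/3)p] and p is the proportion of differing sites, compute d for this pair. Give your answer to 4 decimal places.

0.4715

The sequences differ at positions 5 (A/C), 7 (T/G), 9 (A/T), 10 (C/G), 15 (A/G), 17 (C/A), 20 (G/C).
p = 7/20 = 0.350000.
d = −0.75 · ln(1 − (4/3)·0.350000) = −0.75 · ln(0.533333) = −0.75 · (-0.628609) = 0.4715.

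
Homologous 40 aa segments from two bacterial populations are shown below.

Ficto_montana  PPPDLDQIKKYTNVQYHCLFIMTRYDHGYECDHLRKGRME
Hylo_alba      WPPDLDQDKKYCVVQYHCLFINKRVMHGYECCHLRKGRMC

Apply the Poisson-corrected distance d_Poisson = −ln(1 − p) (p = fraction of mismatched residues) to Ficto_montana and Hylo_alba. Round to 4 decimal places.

The sequences differ at positions 1 (P/W), 8 (I/D), 12 (T/C), 13 (N/V), 22 (M/N), 23 (T/K), 25 (Y/V), 26 (D/M), 32 (D/C), 40 (E/C).
p = 10/40 = 0.250000.
d = −ln(1 − 0.250000) = −ln(0.750000) = 0.2877.

0.2877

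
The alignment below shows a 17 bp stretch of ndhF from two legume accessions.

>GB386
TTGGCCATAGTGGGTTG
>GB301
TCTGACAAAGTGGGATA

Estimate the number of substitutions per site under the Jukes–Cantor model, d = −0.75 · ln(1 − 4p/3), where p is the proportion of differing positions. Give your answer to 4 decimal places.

Differing sites — 2:T/C; 3:G/T; 5:C/A; 8:T/A; 15:T/A; 17:G/A.
p = 6/17 = 0.352941.
d = −0.75 · ln(1 − (4/3)·0.352941) = −0.75 · ln(0.529412) = −0.75 · (-0.635988) = 0.4770.

0.4770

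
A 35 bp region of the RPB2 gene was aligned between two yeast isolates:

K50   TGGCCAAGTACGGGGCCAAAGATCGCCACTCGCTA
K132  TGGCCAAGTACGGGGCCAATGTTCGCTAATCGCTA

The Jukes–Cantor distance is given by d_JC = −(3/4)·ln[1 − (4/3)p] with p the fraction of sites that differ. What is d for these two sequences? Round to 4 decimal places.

0.1240

The sequences differ at positions 20 (A/T), 22 (A/T), 27 (C/T), 29 (C/A).
p = 4/35 = 0.114286.
d = −0.75 · ln(1 − (4/3)·0.114286) = −0.75 · ln(0.847619) = −0.75 · (-0.165324) = 0.1240.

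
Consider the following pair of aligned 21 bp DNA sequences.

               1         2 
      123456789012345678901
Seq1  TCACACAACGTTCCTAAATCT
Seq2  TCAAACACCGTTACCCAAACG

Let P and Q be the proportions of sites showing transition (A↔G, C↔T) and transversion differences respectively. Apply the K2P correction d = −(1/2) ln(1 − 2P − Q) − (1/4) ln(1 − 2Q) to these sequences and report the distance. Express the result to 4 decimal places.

0.4516

Differing sites — 4:C/A (Tv); 8:A/C (Tv); 13:C/A (Tv); 15:T/C (Ti); 16:A/C (Tv); 19:T/A (Tv); 21:T/G (Tv).
Of the 7 differences, 1 transition and 6 transversions over 21 sites: P = 1/21 = 0.047619, Q = 6/21 = 0.285714.
d = −0.5·ln(0.619048) − 0.25·ln(0.428572) = −0.5·(-0.479572) − 0.25·(-0.847297) = 0.4516.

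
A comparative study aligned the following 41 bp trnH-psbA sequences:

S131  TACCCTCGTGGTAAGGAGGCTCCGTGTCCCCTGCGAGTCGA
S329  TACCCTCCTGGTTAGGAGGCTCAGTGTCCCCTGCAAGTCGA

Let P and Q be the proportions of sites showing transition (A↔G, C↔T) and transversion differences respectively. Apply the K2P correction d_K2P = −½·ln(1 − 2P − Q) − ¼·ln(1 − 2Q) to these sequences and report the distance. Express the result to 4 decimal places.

The sequences differ at positions 8 (G/C, transversion), 13 (A/T, transversion), 23 (C/A, transversion), 35 (G/A, transition).
Of the 4 differences, 1 transition and 3 transversions over 41 sites: P = 1/41 = 0.024390, Q = 3/41 = 0.073171.
d = −0.5·ln(0.878049) − 0.25·ln(0.853658) = −0.5·(-0.130053) − 0.25·(-0.158225) = 0.1046.

0.1046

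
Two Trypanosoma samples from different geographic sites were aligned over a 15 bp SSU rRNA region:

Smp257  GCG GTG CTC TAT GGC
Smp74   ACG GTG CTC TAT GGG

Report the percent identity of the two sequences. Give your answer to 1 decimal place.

The sequences differ at positions 1 (G/A), 15 (C/G).
13 of the 15 sites match, so the percent identity is 13/15 × 100 = 86.7%.

86.7%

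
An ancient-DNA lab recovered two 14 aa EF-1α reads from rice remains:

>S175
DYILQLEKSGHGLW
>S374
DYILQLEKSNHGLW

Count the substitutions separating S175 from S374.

1

A single mismatch occurs at site 10 (G→N).
That gives 1 mismatch out of 14 aligned sites, so the Hamming distance is 1.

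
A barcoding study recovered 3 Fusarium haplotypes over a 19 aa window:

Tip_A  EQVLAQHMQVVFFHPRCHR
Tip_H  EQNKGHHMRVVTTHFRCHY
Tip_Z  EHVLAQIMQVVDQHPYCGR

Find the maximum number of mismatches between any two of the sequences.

13

Pairwise Hamming distances:
  Tip_A vs Tip_H: 9
  Tip_A vs Tip_Z: 6
  Tip_H vs Tip_Z: 13
The largest is 13, between Tip_H and Tip_Z.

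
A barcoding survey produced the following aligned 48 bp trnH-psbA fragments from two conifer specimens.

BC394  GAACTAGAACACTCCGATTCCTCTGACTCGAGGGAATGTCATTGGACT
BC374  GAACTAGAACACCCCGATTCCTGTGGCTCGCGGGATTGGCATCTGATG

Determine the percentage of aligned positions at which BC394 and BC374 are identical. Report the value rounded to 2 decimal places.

Differing sites — 13:T/C; 23:C/G; 26:A/G; 31:A/C; 36:A/T; 39:T/G; 43:T/C; 44:G/T; 47:C/T; 48:T/G.
38 of the 48 sites match, so the percent identity is 38/48 × 100 = 79.17%.

79.17%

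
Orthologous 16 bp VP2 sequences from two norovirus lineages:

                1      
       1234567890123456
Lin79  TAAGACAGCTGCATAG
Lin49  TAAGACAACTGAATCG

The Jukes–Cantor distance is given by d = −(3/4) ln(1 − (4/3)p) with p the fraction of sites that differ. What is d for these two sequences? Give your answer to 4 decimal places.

Mismatches occur at site 8 (G↔A), site 12 (C↔A), site 15 (A↔C).
p = 3/16 = 0.187500.
d = −0.75 · ln(1 − (4/3)·0.187500) = −0.75 · ln(0.750000) = −0.75 · (-0.287682) = 0.2158.

0.2158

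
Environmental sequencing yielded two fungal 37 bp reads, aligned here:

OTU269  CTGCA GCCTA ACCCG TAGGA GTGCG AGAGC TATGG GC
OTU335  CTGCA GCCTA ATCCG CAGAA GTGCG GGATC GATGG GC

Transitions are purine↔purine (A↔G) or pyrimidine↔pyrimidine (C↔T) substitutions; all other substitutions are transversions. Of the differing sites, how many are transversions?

Differing sites — 12:C/T (Ti); 16:T/C (Ti); 19:G/A (Ti); 26:A/G (Ti); 29:G/T (Tv); 31:T/G (Tv).
Of the 6 differences, 4 transitions and 2 transversions, so the answer is 2.

2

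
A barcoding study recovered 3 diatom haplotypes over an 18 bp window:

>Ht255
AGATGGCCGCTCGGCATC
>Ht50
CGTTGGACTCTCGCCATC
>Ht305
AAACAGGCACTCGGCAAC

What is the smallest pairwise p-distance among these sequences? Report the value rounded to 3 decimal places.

0.278

Pairwise Hamming distances:
  Ht255 vs Ht50: 5
  Ht255 vs Ht305: 6
  Ht50 vs Ht305: 9
The smallest is 5 mismatches, between Ht255 and Ht50; p = 5/18 = 0.278.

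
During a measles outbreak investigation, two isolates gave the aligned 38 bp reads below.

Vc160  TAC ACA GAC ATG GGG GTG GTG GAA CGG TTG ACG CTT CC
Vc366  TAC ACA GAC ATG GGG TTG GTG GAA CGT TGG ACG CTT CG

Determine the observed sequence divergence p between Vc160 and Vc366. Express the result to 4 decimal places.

Differing sites — 16:G/T; 27:G/T; 29:T/G; 38:C/G.
There are 4 differences over 38 sites, so p = 4/38 = 0.1053.

0.1053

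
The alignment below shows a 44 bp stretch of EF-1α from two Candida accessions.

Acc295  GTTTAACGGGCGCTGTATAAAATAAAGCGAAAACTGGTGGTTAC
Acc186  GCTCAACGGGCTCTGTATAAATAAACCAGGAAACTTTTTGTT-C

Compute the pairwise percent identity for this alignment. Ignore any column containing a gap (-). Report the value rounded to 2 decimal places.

Excluding the 1 gap column leaves 43 comparable sites.
Mismatches occur at site 2 (T/C), site 4 (T/C), site 12 (G/T), site 22 (A/T), site 23 (T/A), site 26 (A/C), site 27 (G/C), site 28 (C/A), site 30 (A/G), site 36 (G/T), site 37 (G/T), site 39 (G/T).
31 of the 43 comparable sites match, so the percent identity is 31/43 × 100 = 72.09%.

72.09%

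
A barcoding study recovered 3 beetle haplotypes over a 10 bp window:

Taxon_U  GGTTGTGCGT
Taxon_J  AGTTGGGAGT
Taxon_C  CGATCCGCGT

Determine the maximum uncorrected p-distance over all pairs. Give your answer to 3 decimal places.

0.500

Pairwise Hamming distances:
  Taxon_U vs Taxon_J: 3
  Taxon_U vs Taxon_C: 4
  Taxon_J vs Taxon_C: 5
The largest is 5 mismatches, between Taxon_J and Taxon_C; p = 5/10 = 0.500.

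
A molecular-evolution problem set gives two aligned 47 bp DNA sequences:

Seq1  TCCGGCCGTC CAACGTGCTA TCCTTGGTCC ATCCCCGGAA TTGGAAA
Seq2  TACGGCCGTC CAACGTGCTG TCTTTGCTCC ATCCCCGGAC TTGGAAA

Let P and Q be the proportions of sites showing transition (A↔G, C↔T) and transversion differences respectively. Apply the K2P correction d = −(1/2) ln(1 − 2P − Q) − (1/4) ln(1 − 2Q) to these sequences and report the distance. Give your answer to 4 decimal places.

Mismatches occur at site 2 (C/A, transversion), site 20 (A/G, transition), site 23 (C/T, transition), site 27 (G/C, transversion), site 40 (A/C, transversion).
Of the 5 differences, 2 transitions and 3 transversions over 47 sites: P = 2/47 = 0.042553, Q = 3/47 = 0.063830.
d = −0.5·ln(0.851064) − 0.25·ln(0.872340) = −0.5·(-0.161268) − 0.25·(-0.136576) = 0.1148.

0.1148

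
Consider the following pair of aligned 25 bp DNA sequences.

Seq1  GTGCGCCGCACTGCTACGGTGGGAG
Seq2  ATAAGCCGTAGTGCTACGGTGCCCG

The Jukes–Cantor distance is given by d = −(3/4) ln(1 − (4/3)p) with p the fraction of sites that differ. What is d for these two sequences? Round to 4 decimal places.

Differing sites — 1:G/A; 3:G/A; 4:C/A; 9:C/T; 11:C/G; 22:G/C; 23:G/C; 24:A/C.
p = 8/25 = 0.320000.
d = −0.75 · ln(1 − (4/3)·0.320000) = −0.75 · ln(0.573333) = −0.75 · (-0.556289) = 0.4172.

0.4172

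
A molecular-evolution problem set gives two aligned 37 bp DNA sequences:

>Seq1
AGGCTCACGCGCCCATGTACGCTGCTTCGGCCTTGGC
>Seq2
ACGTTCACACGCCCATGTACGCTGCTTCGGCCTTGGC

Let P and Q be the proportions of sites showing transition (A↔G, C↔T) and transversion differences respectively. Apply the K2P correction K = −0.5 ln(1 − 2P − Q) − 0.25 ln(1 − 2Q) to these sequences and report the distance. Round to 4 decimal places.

0.0865

Mismatches occur at site 2 (G→C, transversion), site 4 (C→T, transition), site 9 (G→A, transition).
Of the 3 differences, 2 transitions and 1 transversion over 37 sites: P = 2/37 = 0.054054, Q = 1/37 = 0.027027.
d = −0.5·ln(0.864865) − 0.25·ln(0.945946) = −0.5·(-0.145182) − 0.25·(-0.055570) = 0.0865.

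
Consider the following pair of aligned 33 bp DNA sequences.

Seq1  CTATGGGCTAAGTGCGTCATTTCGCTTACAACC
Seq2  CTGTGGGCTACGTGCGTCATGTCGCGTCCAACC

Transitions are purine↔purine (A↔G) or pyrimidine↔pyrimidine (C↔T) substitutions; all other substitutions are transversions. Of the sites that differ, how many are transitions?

1

The sequences differ at positions 3 (A/G, transition), 11 (A/C, transversion), 21 (T/G, transversion), 26 (T/G, transversion), 28 (A/C, transversion).
Of the 5 differences, 1 transition and 4 transversions, so the answer is 1.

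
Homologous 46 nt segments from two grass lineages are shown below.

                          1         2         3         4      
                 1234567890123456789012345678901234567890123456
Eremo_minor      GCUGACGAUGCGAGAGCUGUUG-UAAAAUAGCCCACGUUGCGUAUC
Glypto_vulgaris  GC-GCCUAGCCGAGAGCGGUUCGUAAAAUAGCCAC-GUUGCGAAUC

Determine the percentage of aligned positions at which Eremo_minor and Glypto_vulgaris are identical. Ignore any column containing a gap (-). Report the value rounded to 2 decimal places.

79.07%

Excluding the 3 gap columns leaves 43 comparable sites.
The sequences differ at positions 5 (A/C), 7 (G/U), 9 (U/G), 10 (G/C), 18 (U/G), 22 (G/C), 34 (C/A), 35 (A/C), 43 (U/A).
34 of the 43 comparable sites match, so the percent identity is 34/43 × 100 = 79.07%.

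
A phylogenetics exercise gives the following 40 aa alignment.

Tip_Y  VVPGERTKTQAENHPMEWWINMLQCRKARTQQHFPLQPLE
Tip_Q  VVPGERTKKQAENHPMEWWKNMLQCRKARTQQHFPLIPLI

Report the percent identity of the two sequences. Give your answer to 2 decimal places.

90.00%

Mismatches occur at site 9 (T↔K), site 20 (I↔K), site 37 (Q↔I), site 40 (E↔I).
36 of the 40 sites match, so the percent identity is 36/40 × 100 = 90.00%.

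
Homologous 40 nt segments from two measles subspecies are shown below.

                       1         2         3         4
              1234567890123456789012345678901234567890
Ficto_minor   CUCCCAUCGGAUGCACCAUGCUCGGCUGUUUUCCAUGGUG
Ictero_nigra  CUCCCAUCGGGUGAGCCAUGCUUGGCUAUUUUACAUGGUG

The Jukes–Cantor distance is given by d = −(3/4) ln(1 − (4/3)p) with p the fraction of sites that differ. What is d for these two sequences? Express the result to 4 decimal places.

Mismatches occur at site 11 (A/G), site 14 (C/A), site 15 (A/G), site 23 (C/U), site 28 (G/A), site 33 (C/A).
p = 6/40 = 0.150000.
d = −0.75 · ln(1 − (4/3)·0.150000) = −0.75 · ln(0.800000) = −0.75 · (-0.223144) = 0.1674.

0.1674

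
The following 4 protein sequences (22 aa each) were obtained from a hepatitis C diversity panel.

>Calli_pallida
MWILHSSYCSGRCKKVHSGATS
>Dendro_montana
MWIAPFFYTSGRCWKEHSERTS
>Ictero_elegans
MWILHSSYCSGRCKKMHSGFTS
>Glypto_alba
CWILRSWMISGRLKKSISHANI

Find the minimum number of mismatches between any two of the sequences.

2

Pairwise Hamming distances:
  Calli_pallida vs Dendro_montana: 9
  Calli_pallida vs Ictero_elegans: 2
  Calli_pallida vs Glypto_alba: 11
  Dendro_montana vs Ictero_elegans: 9
  Dendro_montana vs Glypto_alba: 15
  Ictero_elegans vs Glypto_alba: 12
The smallest is 2, between Calli_pallida and Ictero_elegans.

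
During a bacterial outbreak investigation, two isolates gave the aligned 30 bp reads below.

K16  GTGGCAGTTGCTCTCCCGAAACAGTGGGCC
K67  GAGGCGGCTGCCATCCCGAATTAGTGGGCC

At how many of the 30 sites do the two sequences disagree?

7

The sequences differ at positions 2 (T/A), 6 (A/G), 8 (T/C), 12 (T/C), 13 (C/A), 21 (A/T), 22 (C/T).
That gives 7 mismatches out of 30 aligned sites, so the Hamming distance is 7.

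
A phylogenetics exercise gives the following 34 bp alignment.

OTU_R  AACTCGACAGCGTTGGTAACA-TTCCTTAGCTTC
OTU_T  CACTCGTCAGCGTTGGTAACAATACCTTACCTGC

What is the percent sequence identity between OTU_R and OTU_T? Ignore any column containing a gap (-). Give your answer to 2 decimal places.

Excluding the 1 gap column leaves 33 comparable sites.
Differing sites — 1:A/C; 7:A/T; 24:T/A; 30:G/C; 33:T/G.
28 of the 33 comparable sites match, so the percent identity is 28/33 × 100 = 84.85%.

84.85%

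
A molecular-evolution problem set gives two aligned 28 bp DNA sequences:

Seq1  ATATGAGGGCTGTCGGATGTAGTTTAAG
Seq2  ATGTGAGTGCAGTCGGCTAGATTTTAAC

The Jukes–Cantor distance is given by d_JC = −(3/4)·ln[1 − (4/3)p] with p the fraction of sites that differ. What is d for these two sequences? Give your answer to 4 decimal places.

Differing sites — 3:A/G; 8:G/T; 11:T/A; 17:A/C; 19:G/A; 20:T/G; 22:G/T; 28:G/C.
p = 8/28 = 0.285714.
d = −0.75 · ln(1 − (4/3)·0.285714) = −0.75 · ln(0.619048) = −0.75 · (-0.479572) = 0.3597.

0.3597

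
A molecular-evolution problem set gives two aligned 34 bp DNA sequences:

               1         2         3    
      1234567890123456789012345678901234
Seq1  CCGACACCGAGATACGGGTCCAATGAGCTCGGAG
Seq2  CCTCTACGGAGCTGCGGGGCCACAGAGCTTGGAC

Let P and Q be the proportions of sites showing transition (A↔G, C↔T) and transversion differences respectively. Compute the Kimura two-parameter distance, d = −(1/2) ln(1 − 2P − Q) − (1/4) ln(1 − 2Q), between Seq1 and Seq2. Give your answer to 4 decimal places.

0.4243

The sequences differ at positions 3 (G/T, transversion), 4 (A/C, transversion), 5 (C/T, transition), 8 (C/G, transversion), 12 (A/C, transversion), 14 (A/G, transition), 19 (T/G, transversion), 23 (A/C, transversion), 24 (T/A, transversion), 30 (C/T, transition), 34 (G/C, transversion).
Of the 11 differences, 3 transitions and 8 transversions over 34 sites: P = 3/34 = 0.088235, Q = 8/34 = 0.235294.
d = −0.5·ln(0.588236) − 0.25·ln(0.529412) = −0.5·(-0.530627) − 0.25·(-0.635988) = 0.4243.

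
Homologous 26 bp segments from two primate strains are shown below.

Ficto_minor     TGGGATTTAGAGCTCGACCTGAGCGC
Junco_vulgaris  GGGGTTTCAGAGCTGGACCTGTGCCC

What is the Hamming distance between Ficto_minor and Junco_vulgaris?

6

Differing sites — 1:T/G; 5:A/T; 8:T/C; 15:C/G; 22:A/T; 25:G/C.
That gives 6 mismatches out of 26 aligned sites, so the Hamming distance is 6.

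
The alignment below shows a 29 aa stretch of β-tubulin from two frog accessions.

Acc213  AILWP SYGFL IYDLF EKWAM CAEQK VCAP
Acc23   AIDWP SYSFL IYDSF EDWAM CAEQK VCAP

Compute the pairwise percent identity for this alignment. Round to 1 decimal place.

86.2%

Mismatches occur at site 3 (L/D), site 8 (G/S), site 14 (L/S), site 17 (K/D).
25 of the 29 sites match, so the percent identity is 25/29 × 100 = 86.2%.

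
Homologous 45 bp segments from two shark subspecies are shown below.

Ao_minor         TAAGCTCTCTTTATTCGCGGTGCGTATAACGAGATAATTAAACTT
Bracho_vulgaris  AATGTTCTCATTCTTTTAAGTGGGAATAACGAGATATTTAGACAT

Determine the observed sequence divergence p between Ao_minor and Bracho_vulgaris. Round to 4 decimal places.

The sequences differ at positions 1 (T/A), 3 (A/T), 5 (C/T), 10 (T/A), 13 (A/C), 16 (C/T), 17 (G/T), 18 (C/A), 19 (G/A), 23 (C/G), 25 (T/A), 37 (A/T), 41 (A/G), 44 (T/A).
There are 14 differences over 45 sites, so p = 14/45 = 0.3111.

0.3111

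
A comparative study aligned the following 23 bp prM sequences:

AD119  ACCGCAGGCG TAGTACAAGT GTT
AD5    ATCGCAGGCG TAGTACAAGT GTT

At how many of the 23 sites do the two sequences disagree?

1

Differing sites — 2:C/T.
That gives 1 mismatch out of 23 aligned sites, so the Hamming distance is 1.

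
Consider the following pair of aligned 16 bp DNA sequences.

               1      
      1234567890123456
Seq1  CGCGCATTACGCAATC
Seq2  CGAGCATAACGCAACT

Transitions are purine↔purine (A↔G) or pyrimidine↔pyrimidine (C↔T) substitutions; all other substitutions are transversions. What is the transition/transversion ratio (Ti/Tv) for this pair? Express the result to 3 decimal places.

Differing sites — 3:C/A (Tv); 8:T/A (Tv); 15:T/C (Ti); 16:C/T (Ti).
Of the 4 differences, 2 transitions and 2 transversions, so Ti/Tv = 2/2 = 1.000.

1.000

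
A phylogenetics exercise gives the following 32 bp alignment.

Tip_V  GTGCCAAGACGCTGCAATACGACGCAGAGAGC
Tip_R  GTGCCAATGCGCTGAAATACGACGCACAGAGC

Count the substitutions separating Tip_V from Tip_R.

4

Mismatches occur at site 8 (G/T), site 9 (A/G), site 15 (C/A), site 27 (G/C).
That gives 4 mismatches out of 32 aligned sites, so the Hamming distance is 4.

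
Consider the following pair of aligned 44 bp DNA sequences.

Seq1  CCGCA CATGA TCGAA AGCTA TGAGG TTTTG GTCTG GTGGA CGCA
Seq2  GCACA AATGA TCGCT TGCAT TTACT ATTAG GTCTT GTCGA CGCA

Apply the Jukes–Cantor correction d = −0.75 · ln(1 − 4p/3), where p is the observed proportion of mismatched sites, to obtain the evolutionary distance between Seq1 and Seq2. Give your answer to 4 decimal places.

Differing sites — 1:C/G; 3:G/A; 6:C/A; 14:A/C; 15:A/T; 16:A/T; 19:T/A; 20:A/T; 22:G/T; 24:G/C; 25:G/T; 26:T/A; 29:T/A; 35:G/T; 38:G/C.
p = 15/44 = 0.340909.
d = −0.75 · ln(1 − (4/3)·0.340909) = −0.75 · ln(0.545455) = −0.75 · (-0.606135) = 0.4546.

0.4546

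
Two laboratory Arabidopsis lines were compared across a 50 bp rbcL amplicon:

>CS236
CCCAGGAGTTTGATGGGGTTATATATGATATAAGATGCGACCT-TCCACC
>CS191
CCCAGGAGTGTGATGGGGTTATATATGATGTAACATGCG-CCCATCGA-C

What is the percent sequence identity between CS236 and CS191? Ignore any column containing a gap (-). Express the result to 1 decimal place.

Excluding the 3 gap columns leaves 47 comparable sites.
Mismatches occur at site 10 (T/G), site 30 (A/G), site 34 (G/C), site 43 (T/C), site 47 (C/G).
42 of the 47 comparable sites match, so the percent identity is 42/47 × 100 = 89.4%.

89.4%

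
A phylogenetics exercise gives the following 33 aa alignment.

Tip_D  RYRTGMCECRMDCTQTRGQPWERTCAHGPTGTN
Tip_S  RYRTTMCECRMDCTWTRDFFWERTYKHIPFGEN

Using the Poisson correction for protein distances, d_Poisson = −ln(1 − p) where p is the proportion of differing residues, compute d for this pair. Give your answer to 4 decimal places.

0.3610

Differing sites — 5:G/T; 15:Q/W; 18:G/D; 19:Q/F; 20:P/F; 25:C/Y; 26:A/K; 28:G/I; 30:T/F; 32:T/E.
p = 10/33 = 0.303030.
d = −ln(1 − 0.303030) = −ln(0.696970) = 0.3610.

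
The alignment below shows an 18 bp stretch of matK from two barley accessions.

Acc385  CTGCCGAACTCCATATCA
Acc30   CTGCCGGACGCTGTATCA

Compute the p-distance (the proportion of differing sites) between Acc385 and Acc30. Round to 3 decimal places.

0.222

Differing sites — 7:A/G; 10:T/G; 12:C/T; 13:A/G.
There are 4 differences over 18 sites, so p = 4/18 = 0.222.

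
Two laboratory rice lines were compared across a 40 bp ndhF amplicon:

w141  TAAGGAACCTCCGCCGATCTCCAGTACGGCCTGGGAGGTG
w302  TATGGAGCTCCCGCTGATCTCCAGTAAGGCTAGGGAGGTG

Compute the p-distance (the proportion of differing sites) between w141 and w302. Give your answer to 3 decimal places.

0.200

Differing sites — 3:A/T; 7:A/G; 9:C/T; 10:T/C; 15:C/T; 27:C/A; 31:C/T; 32:T/A.
There are 8 differences over 40 sites, so p = 8/40 = 0.200.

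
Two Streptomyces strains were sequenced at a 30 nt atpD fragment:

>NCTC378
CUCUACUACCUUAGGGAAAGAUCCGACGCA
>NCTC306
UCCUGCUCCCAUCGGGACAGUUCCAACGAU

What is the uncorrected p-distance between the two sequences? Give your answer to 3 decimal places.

Differing sites — 1:C/U; 2:U/C; 5:A/G; 8:A/C; 11:U/A; 13:A/C; 18:A/C; 21:A/U; 25:G/A; 29:C/A; 30:A/U.
There are 11 differences over 30 sites, so p = 11/30 = 0.367.

0.367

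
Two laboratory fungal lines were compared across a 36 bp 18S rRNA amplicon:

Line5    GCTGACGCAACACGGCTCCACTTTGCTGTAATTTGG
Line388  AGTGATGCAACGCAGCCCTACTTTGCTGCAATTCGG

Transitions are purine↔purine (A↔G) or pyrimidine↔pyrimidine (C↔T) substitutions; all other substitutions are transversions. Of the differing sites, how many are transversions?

Differing sites — 1:G/A (Ti); 2:C/G (Tv); 6:C/T (Ti); 12:A/G (Ti); 14:G/A (Ti); 17:T/C (Ti); 19:C/T (Ti); 29:T/C (Ti); 34:T/C (Ti).
Of the 9 differences, 8 transitions and 1 transversion, so the answer is 1.

1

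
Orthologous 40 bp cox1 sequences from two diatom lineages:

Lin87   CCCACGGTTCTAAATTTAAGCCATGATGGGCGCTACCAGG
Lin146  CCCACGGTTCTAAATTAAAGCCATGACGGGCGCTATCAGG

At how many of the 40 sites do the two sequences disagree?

Differing sites — 17:T/A; 27:T/C; 36:C/T.
That gives 3 mismatches out of 40 aligned sites, so the Hamming distance is 3.

3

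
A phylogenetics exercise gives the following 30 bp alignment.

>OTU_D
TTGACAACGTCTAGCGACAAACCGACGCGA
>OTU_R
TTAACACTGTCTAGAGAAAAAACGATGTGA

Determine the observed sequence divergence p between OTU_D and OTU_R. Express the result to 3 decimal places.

0.267

Differing sites — 3:G/A; 7:A/C; 8:C/T; 15:C/A; 18:C/A; 22:C/A; 26:C/T; 28:C/T.
There are 8 differences over 30 sites, so p = 8/30 = 0.267.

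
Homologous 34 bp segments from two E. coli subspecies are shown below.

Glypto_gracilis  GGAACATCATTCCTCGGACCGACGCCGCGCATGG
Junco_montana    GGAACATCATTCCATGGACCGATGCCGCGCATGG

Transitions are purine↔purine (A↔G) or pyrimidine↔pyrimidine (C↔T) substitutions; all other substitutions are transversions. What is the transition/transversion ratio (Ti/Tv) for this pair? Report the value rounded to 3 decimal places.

Differing sites — 14:T/A (Tv); 15:C/T (Ti); 23:C/T (Ti).
Of the 3 differences, 2 transitions and 1 transversion, so Ti/Tv = 2/1 = 2.000.

2.000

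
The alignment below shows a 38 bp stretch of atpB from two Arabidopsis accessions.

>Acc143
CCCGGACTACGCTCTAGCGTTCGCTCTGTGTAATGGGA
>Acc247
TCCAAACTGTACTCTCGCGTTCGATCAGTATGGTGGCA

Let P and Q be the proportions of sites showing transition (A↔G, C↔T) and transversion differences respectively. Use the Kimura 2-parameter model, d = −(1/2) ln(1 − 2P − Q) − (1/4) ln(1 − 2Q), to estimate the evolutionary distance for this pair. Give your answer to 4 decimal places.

Mismatches occur at site 1 (C↔T, transition), site 4 (G↔A, transition), site 5 (G↔A, transition), site 9 (A↔G, transition), site 10 (C↔T, transition), site 11 (G↔A, transition), site 16 (A↔C, transversion), site 24 (C↔A, transversion), site 27 (T↔A, transversion), site 30 (G↔A, transition), site 32 (A↔G, transition), site 33 (A↔G, transition), site 37 (G↔C, transversion).
Of the 13 differences, 9 transitions and 4 transversions over 38 sites: P = 9/38 = 0.236842, Q = 4/38 = 0.105263.
d = −0.5·ln(0.421053) − 0.25·ln(0.789474) = −0.5·(-0.864997) − 0.25·(-0.236388) = 0.4916.

0.4916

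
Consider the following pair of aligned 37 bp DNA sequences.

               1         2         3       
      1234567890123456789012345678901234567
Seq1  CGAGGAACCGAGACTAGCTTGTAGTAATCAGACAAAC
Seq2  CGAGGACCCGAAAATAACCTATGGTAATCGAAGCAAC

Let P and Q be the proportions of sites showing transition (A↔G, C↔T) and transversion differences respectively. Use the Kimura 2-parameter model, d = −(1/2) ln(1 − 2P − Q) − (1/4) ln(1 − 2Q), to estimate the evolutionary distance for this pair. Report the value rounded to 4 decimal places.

0.3941

Differing sites — 7:A/C (Tv); 12:G/A (Ti); 14:C/A (Tv); 17:G/A (Ti); 19:T/C (Ti); 21:G/A (Ti); 23:A/G (Ti); 30:A/G (Ti); 31:G/A (Ti); 33:C/G (Tv); 34:A/C (Tv).
Of the 11 differences, 7 transitions and 4 transversions over 37 sites: P = 7/37 = 0.189189, Q = 4/37 = 0.108108.
d = −0.5·ln(0.513514) − 0.25·ln(0.783784) = −0.5·(-0.666478) − 0.25·(-0.243622) = 0.3941.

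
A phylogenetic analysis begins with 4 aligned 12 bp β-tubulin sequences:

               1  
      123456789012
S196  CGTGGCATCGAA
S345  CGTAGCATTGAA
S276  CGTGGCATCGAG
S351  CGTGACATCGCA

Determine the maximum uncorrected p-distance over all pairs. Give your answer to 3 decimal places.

0.333

Pairwise Hamming distances:
  S196 vs S345: 2
  S196 vs S276: 1
  S196 vs S351: 2
  S345 vs S276: 3
  S345 vs S351: 4
  S276 vs S351: 3
The largest is 4 mismatches, between S345 and S351; p = 4/12 = 0.333.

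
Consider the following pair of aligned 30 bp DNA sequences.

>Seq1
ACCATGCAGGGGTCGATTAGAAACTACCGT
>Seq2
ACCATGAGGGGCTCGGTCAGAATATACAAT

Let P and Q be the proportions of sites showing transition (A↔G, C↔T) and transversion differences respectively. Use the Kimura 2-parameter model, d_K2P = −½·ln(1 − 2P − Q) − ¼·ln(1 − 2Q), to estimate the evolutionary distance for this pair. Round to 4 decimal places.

Differing sites — 7:C/A (Tv); 8:A/G (Ti); 12:G/C (Tv); 16:A/G (Ti); 18:T/C (Ti); 23:A/T (Tv); 24:C/A (Tv); 28:C/A (Tv); 29:G/A (Ti).
Of the 9 differences, 4 transitions and 5 transversions over 30 sites: P = 4/30 = 0.133333, Q = 5/30 = 0.166667.
d = −0.5·ln(0.566667) − 0.25·ln(0.666666) = −0.5·(-0.567983) − 0.25·(-0.405466) = 0.3854.

0.3854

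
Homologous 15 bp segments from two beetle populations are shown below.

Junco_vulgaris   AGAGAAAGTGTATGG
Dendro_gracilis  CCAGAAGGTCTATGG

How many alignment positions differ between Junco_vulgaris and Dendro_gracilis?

4

Mismatches occur at site 1 (A→C), site 2 (G→C), site 7 (A→G), site 10 (G→C).
That gives 4 mismatches out of 15 aligned sites, so the Hamming distance is 4.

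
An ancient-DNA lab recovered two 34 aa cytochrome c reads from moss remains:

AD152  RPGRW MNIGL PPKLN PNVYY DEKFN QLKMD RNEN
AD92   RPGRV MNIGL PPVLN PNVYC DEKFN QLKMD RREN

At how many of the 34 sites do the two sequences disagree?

Differing sites — 5:W/V; 13:K/V; 20:Y/C; 32:N/R.
That gives 4 mismatches out of 34 aligned sites, so the Hamming distance is 4.

4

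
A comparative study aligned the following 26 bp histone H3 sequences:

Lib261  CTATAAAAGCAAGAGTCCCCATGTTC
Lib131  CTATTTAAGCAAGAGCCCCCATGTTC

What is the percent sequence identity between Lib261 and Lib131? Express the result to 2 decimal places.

The sequences differ at positions 5 (A/T), 6 (A/T), 16 (T/C).
23 of the 26 sites match, so the percent identity is 23/26 × 100 = 88.46%.

88.46%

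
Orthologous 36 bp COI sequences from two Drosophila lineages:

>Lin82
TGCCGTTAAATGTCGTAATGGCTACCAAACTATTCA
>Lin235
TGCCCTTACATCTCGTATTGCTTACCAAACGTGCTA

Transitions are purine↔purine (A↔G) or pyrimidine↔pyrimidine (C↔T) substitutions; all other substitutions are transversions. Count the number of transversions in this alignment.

The sequences differ at positions 5 (G/C, transversion), 9 (A/C, transversion), 12 (G/C, transversion), 18 (A/T, transversion), 21 (G/C, transversion), 22 (C/T, transition), 31 (T/G, transversion), 32 (A/T, transversion), 33 (T/G, transversion), 34 (T/C, transition), 35 (C/T, transition).
Of the 11 differences, 3 transitions and 8 transversions, so the answer is 8.

8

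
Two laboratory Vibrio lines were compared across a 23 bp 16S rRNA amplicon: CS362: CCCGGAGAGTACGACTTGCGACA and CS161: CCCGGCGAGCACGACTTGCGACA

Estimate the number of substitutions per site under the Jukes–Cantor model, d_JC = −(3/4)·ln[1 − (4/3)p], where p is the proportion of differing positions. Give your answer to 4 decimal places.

0.0924

Mismatches occur at site 6 (A/C), site 10 (T/C).
p = 2/23 = 0.086957.
d = −0.75 · ln(1 − (4/3)·0.086957) = −0.75 · ln(0.884057) = −0.75 · (-0.123234) = 0.0924.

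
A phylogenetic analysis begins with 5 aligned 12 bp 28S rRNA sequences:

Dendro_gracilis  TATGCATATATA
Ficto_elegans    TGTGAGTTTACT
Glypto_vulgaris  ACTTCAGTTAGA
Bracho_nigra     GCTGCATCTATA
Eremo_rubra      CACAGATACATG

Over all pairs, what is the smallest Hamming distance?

3

Pairwise Hamming distances:
  Dendro_gracilis vs Ficto_elegans: 6
  Dendro_gracilis vs Glypto_vulgaris: 6
  Dendro_gracilis vs Bracho_nigra: 3
  Dendro_gracilis vs Eremo_rubra: 6
  Ficto_elegans vs Glypto_vulgaris: 8
  Ficto_elegans vs Bracho_nigra: 7
  Ficto_elegans vs Eremo_rubra: 10
  Glypto_vulgaris vs Bracho_nigra: 5
  Glypto_vulgaris vs Eremo_rubra: 10
  Bracho_nigra vs Eremo_rubra: 8
The smallest is 3, between Dendro_gracilis and Bracho_nigra.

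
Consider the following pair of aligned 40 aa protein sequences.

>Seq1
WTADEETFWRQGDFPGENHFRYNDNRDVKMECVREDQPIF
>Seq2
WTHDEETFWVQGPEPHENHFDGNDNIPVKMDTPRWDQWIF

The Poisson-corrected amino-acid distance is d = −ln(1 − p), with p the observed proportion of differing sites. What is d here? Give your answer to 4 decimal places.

0.4308

Differing sites — 3:A/H; 10:R/V; 13:D/P; 14:F/E; 16:G/H; 21:R/D; 22:Y/G; 26:R/I; 27:D/P; 31:E/D; 32:C/T; 33:V/P; 35:E/W; 38:P/W.
p = 14/40 = 0.350000.
d = −ln(1 − 0.350000) = −ln(0.650000) = 0.4308.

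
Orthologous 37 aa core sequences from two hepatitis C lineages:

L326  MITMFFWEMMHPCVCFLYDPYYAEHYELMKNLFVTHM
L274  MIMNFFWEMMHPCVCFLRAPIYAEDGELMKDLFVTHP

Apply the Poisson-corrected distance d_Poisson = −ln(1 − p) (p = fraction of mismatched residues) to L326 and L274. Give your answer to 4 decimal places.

0.2787

Mismatches occur at site 3 (T/M), site 4 (M/N), site 18 (Y/R), site 19 (D/A), site 21 (Y/I), site 25 (H/D), site 26 (Y/G), site 31 (N/D), site 37 (M/P).
p = 9/37 = 0.243243.
d = −ln(1 − 0.243243) = −ln(0.756757) = 0.2787.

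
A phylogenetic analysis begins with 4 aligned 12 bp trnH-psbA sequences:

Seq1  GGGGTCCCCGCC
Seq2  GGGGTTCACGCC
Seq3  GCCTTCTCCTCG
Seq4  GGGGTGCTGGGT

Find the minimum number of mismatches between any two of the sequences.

2

Pairwise Hamming distances:
  Seq1 vs Seq2: 2
  Seq1 vs Seq3: 6
  Seq1 vs Seq4: 5
  Seq2 vs Seq3: 8
  Seq2 vs Seq4: 5
  Seq3 vs Seq4: 10
The smallest is 2, between Seq1 and Seq2.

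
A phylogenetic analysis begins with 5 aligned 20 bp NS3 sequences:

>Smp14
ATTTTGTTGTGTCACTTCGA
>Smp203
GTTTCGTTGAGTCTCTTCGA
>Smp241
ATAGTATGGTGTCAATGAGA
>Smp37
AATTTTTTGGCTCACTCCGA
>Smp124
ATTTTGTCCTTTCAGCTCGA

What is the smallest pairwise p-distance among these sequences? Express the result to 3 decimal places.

Pairwise Hamming distances:
  Smp14 vs Smp203: 4
  Smp14 vs Smp241: 7
  Smp14 vs Smp37: 5
  Smp14 vs Smp124: 5
  Smp203 vs Smp241: 11
  Smp203 vs Smp37: 8
  Smp203 vs Smp124: 9
  Smp241 vs Smp37: 10
  Smp241 vs Smp124: 10
  Smp37 vs Smp124: 9
The smallest is 4 mismatches, between Smp14 and Smp203; p = 4/20 = 0.200.

0.200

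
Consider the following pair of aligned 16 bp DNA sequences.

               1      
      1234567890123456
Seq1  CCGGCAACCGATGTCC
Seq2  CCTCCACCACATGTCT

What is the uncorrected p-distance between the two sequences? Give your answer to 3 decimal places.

0.375

Differing sites — 3:G/T; 4:G/C; 7:A/C; 9:C/A; 10:G/C; 16:C/T.
There are 6 differences over 16 sites, so p = 6/16 = 0.375.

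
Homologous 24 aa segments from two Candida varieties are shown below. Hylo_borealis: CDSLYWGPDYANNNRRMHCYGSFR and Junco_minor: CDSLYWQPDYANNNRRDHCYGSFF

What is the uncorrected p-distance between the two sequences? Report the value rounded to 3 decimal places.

0.125

Mismatches occur at site 7 (G/Q), site 17 (M/D), site 24 (R/F).
There are 3 differences over 24 sites, so p = 3/24 = 0.125.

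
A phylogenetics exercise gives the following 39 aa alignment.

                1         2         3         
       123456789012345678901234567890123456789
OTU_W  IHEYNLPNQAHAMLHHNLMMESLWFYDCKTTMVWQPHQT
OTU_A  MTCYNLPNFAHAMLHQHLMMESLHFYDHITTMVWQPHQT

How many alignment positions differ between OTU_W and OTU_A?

The sequences differ at positions 1 (I/M), 2 (H/T), 3 (E/C), 9 (Q/F), 16 (H/Q), 17 (N/H), 24 (W/H), 28 (C/H), 29 (K/I).
That gives 9 mismatches out of 39 aligned sites, so the Hamming distance is 9.

9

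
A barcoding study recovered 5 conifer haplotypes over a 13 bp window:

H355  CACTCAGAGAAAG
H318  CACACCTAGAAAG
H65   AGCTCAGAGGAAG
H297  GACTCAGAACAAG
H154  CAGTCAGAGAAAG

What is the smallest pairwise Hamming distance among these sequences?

1

Pairwise Hamming distances:
  H355 vs H318: 3
  H355 vs H65: 3
  H355 vs H297: 3
  H355 vs H154: 1
  H318 vs H65: 6
  H318 vs H297: 6
  H318 vs H154: 4
  H65 vs H297: 4
  H65 vs H154: 4
  H297 vs H154: 4
The smallest is 1, between H355 and H154.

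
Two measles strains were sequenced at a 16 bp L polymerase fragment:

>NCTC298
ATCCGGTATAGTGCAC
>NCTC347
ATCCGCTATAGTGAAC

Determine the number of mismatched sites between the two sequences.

2

The sequences differ at positions 6 (G/C), 14 (C/A).
That gives 2 mismatches out of 16 aligned sites, so the Hamming distance is 2.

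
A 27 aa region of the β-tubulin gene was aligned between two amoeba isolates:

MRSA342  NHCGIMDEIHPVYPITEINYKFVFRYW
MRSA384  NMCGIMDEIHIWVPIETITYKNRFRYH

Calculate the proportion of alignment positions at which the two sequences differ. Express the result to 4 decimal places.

0.3704

Mismatches occur at site 2 (H/M), site 11 (P/I), site 12 (V/W), site 13 (Y/V), site 16 (T/E), site 17 (E/T), site 19 (N/T), site 22 (F/N), site 23 (V/R), site 27 (W/H).
There are 10 differences over 27 sites, so p = 10/27 = 0.3704.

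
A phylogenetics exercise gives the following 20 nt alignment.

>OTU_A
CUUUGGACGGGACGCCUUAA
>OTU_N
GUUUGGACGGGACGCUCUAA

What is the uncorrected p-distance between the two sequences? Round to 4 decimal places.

0.1500

Differing sites — 1:C/G; 16:C/U; 17:U/C.
There are 3 differences over 20 sites, so p = 3/20 = 0.1500.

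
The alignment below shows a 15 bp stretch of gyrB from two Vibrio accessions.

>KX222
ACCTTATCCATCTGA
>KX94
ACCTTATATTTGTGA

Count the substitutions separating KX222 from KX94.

The sequences differ at positions 8 (C/A), 9 (C/T), 10 (A/T), 12 (C/G).
That gives 4 mismatches out of 15 aligned sites, so the Hamming distance is 4.

4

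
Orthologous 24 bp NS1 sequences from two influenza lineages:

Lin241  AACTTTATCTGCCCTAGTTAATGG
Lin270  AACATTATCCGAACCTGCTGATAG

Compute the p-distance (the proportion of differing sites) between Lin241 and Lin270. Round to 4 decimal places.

0.3750

The sequences differ at positions 4 (T/A), 10 (T/C), 12 (C/A), 13 (C/A), 15 (T/C), 16 (A/T), 18 (T/C), 20 (A/G), 23 (G/A).
There are 9 differences over 24 sites, so p = 9/24 = 0.3750.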